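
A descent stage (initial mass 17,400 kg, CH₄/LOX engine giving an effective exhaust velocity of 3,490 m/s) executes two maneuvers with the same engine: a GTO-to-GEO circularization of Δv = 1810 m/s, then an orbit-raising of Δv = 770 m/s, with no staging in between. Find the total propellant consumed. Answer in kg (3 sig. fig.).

After the first burn: m = 17400 × exp(−1810/3490.0) = 17400 × 0.59534 = 10,358.9 kg.
After the second burn: m = 10,358.9 × exp(−770/3490.0) = 10,358.9 × 0.80201 = 8,307.94 kg.
Total propellant = m₀ − m_final = 17400 − 8,307.94 = 9,092.06 kg.

total propellant consumed ≈ 9090 kg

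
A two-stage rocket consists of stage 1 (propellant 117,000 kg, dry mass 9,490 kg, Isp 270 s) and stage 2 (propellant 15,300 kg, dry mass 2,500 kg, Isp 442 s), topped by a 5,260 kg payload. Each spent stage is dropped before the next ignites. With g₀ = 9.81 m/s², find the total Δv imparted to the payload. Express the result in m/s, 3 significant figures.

Δv ≈ 8760 m/s

Ignition mass of stage 1 = 117,000+9,490 + 15,300+2,500 + 5,260 = 149,550 kg.
Stage 1: m₀ = 149,550 kg, m_f = 149,550 − 117,000 = 32,550 kg; Δv = 270×9.81×ln(4.594) = 2648.7×1.5249 ≈ 4039 m/s.
Stage 2: m₀ = 23,060 kg, m_f = 23,060 − 15,300 = 7,760 kg; Δv = 442×9.81×ln(2.972) = 4336.0×1.0891 ≈ 4722 m/s.
Total Δv = 4039 + 4722 = 8761 m/s.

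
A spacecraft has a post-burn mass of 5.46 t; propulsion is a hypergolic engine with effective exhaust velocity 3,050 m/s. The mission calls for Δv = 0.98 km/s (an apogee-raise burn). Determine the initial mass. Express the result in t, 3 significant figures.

m₀/m_f = exp(Δv / v_e) = exp(980 / 3050.0) = exp(0.3213) = 1.3789.
m₀ = m_f × 1.3789 = 5.46 × 1.3789 = 7.52879 t.

initial mass ≈ 7.53 t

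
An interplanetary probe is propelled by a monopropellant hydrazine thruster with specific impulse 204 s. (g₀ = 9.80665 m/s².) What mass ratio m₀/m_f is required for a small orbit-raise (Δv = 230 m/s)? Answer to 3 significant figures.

mass ratio ≈ 1.12

v_e = Isp · g₀ = 204 × 9.80665 = 2000.6 m/s.
By the Tsiolkovsky rocket equation, m₀/m_f = exp(Δv / v_e) = exp(230 / 2000.6) = exp(0.1150) = 1.1218.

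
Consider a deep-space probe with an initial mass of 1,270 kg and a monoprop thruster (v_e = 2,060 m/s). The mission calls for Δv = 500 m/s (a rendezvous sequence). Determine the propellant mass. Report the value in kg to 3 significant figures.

propellant mass ≈ 274 kg

m₀/m_f = exp(Δv / v_e) = exp(500 / 2060.0) = exp(0.2427) = 1.2747.
m_f = 1,270 / 1.2747 = 996.313 kg, so propellant = m₀ − m_f = 1,270 − 996.313 = 273.687 kg.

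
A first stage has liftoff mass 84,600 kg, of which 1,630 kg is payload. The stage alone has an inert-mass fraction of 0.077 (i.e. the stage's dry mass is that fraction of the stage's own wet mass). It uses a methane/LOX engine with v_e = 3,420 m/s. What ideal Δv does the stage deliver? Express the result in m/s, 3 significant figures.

Δv ≈ 8060 m/s

Stage wet mass = m₀ − payload = 84,600 − 1,630 = 82,970 kg.
Stage dry mass = ε × stage wet mass = 0.077 × 82,970 = 6,388.69 kg.
Burnout mass m_f = stage dry + payload = 6,388.69 + 1,630 = 8,018.69 kg.
By the Tsiolkovsky rocket equation, Δv = v_e · ln(84,600/8,018.69) = 3420.0 × ln(10.55) = 3420.0 × 2.3562 ≈ 8058 m/s.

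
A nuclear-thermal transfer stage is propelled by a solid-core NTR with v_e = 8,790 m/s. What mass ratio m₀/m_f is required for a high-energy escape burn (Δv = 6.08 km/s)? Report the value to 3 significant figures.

m₀/m_f = exp(Δv / v_e) = exp(6080 / 8790.0) = exp(0.6917) = 1.9971.

mass ratio ≈ 2.00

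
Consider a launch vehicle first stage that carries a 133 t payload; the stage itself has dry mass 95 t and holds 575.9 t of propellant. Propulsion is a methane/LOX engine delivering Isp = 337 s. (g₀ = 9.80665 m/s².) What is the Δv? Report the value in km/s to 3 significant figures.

v_e = Isp · g₀ = 337 × 9.80665 = 3304.8 m/s.
m₀ = payload + dry + propellant = 133 + 95 + 575.9 = 803.9 t.
m_f = payload + dry = 133 + 95 = 228 t.
Rocket equation: Δv = v_e · ln(m₀/m_f) = 3304.8 × ln(3.526) = 3304.8 × 1.2601 ≈ 4164.5 m/s.

Δv ≈ 4.16 km/s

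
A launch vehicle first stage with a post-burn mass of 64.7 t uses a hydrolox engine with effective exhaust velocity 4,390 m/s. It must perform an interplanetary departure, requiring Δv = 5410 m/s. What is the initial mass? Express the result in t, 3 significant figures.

Using Δv = v_e ln(m₀/m_f): m₀/m_f = exp(Δv / v_e) = exp(5410 / 4390.0) = exp(1.2323) = 3.4293.
m₀ = m_f × 3.4293 = 64.7 × 3.4293 = 221.876 t.

initial mass ≈ 222 t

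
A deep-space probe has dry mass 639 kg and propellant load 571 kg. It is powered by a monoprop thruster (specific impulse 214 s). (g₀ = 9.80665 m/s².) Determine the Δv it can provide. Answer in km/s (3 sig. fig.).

v_e = Isp · g₀ = 214 × 9.80665 = 2098.6 m/s.
m₀ = m_dry + m_prop = 639 + 571 = 1,210 kg.
From the ideal rocket equation, Δv = v_e · ln(m₀/m_f) = 2098.6 × ln(1.894) = 2098.6 × 0.6385 ≈ 1339.9 m/s.

Δv ≈ 1.34 km/s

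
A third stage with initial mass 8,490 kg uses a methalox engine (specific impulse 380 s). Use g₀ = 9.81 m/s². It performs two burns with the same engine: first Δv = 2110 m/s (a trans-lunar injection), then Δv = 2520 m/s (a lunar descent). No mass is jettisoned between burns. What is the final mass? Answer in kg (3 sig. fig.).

final mass ≈ 2450 kg

v_e = Isp · g₀ = 380 × 9.81 = 3727.8 m/s.
After the first burn: m = 8490 × exp(−2110/3727.8) = 8490 × 0.56778 = 4,820.45 kg.
After the second burn: m = 4,820.45 × exp(−2520/3727.8) = 4,820.45 × 0.50865 = 2,451.92 kg.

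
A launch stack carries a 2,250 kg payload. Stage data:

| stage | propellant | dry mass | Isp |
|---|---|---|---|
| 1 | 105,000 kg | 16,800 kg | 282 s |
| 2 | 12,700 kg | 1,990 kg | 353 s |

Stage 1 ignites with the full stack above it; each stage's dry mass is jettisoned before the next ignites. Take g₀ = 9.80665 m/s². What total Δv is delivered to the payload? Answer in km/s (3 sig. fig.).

Δv ≈ 8.71 km/s

Ignition mass of stage 1 = 105,000+16,800 + 12,700+1,990 + 2,250 = 138,740 kg.
Stage 1: m₀ = 138,740 kg, m_f = 138,740 − 105,000 = 33,740 kg; Δv = 282×9.80665×ln(4.112) = 2765.5×1.4139 ≈ 3910 m/s.
Stage 2: m₀ = 16,940 kg, m_f = 16,940 − 12,700 = 4,240 kg; Δv = 353×9.80665×ln(3.995) = 3461.7×1.3851 ≈ 4795 m/s.
Total Δv = 3910 + 4795 = 8705 m/s.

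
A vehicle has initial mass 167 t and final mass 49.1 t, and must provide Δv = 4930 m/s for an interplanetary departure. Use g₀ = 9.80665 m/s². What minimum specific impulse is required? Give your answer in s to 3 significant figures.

Isp ≈ 411 s

ln(m₀/m_f) = ln(167000/49100) = ln(3.401) = 1.2241.
Using Δv = v_e ln(m₀/m_f): v_e = Δv / ln(m₀/m_f) = 4930 / 1.2241 = 4027.3 m/s.
Isp = v_e / g₀ = 4027.3 / 9.80665 = 410.7 s.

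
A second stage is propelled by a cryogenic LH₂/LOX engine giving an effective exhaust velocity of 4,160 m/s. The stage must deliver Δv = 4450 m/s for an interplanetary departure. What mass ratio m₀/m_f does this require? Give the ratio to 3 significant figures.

Rocket equation: m₀/m_f = exp(Δv / v_e) = exp(4450 / 4160.0) = exp(1.0697) = 2.9145.

mass ratio ≈ 2.91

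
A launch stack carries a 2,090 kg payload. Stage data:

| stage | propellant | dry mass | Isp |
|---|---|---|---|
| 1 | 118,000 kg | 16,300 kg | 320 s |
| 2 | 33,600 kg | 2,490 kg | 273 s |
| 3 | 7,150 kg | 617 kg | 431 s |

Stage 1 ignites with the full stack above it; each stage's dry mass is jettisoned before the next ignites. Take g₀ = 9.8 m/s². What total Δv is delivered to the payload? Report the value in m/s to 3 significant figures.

Δv ≈ 12300 m/s

Ignition mass of stage 1 = 118,000+16,300 + 33,600+2,490 + 7,150+617 + 2,090 = 180,247 kg.
Stage 1: m₀ = 180,247 kg, m_f = 180,247 − 118,000 = 62,247 kg; Δv = 320×9.8×ln(2.896) = 3136.0×1.0632 ≈ 3334 m/s.
Stage 2: m₀ = 45,947 kg, m_f = 45,947 − 33,600 = 12,347 kg; Δv = 273×9.8×ln(3.721) = 2675.4×1.3141 ≈ 3516 m/s.
Stage 3: m₀ = 9,857 kg, m_f = 9,857 − 7,150 = 2,707 kg; Δv = 431×9.8×ln(3.641) = 4223.8×1.2923 ≈ 5459 m/s.
Total Δv = 3334 + 3516 + 5459 = 12309 m/s.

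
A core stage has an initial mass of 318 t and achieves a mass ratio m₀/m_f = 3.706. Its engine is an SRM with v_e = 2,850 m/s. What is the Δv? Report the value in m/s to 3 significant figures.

Δv ≈ 3730 m/s

Δv = v_e · ln(3.706) = 2850.0 × 1.3100 ≈ 3733.4 m/s.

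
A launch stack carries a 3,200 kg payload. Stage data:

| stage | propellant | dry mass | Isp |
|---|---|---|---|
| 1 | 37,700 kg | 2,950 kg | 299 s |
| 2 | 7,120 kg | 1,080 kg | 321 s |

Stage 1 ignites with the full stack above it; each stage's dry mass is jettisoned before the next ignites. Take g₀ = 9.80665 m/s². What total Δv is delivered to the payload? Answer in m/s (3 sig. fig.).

Ignition mass of stage 1 = 37,700+2,950 + 7,120+1,080 + 3,200 = 52,050 kg.
Stage 1: m₀ = 52,050 kg, m_f = 52,050 − 37,700 = 14,350 kg; Δv = 299×9.80665×ln(3.627) = 2932.2×1.2885 ≈ 3778 m/s.
Stage 2: m₀ = 11,400 kg, m_f = 11,400 − 7,120 = 4,280 kg; Δv = 321×9.80665×ln(2.664) = 3147.9×0.9797 ≈ 3084 m/s.
Total Δv = 3778 + 3084 = 6862 m/s.

Δv ≈ 6860 m/s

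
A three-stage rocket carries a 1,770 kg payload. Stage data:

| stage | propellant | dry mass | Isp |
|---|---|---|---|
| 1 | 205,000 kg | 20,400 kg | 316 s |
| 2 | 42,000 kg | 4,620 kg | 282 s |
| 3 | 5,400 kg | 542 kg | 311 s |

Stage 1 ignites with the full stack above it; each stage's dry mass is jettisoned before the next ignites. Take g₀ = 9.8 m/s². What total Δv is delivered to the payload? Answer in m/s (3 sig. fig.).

Ignition mass of stage 1 = 205,000+20,400 + 42,000+4,620 + 5,400+542 + 1,770 = 279,732 kg.
Stage 1: m₀ = 279,732 kg, m_f = 279,732 − 205,000 = 74,732 kg; Δv = 316×9.8×ln(3.743) = 3096.8×1.3199 ≈ 4088 m/s.
Stage 2: m₀ = 54,332 kg, m_f = 54,332 − 42,000 = 12,332 kg; Δv = 282×9.8×ln(4.406) = 2763.6×1.4829 ≈ 4098 m/s.
Stage 3: m₀ = 7,712 kg, m_f = 7,712 − 5,400 = 2,312 kg; Δv = 311×9.8×ln(3.336) = 3047.8×1.2047 ≈ 3672 m/s.
Total Δv = 4088 + 4098 + 3672 = 11858 m/s.

Δv ≈ 11900 m/s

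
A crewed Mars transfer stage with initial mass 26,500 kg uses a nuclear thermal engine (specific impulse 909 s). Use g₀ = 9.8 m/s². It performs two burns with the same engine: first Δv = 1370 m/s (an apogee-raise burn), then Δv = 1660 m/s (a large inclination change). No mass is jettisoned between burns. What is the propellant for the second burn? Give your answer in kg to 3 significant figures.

propellant for the second burn ≈ 3860 kg

v_e = Isp · g₀ = 909 × 9.8 = 8908.2 m/s.
After the first burn: m = 26500 × exp(−1370/8908.2) = 26500 × 0.85745 = 22,722.4 kg.
After the second burn: m = 22,722.4 × exp(−1660/8908.2) = 22,722.4 × 0.82999 = 18,859.4 kg.
Second-burn propellant = 22,722.4 − 18,859.4 = 3,863 kg.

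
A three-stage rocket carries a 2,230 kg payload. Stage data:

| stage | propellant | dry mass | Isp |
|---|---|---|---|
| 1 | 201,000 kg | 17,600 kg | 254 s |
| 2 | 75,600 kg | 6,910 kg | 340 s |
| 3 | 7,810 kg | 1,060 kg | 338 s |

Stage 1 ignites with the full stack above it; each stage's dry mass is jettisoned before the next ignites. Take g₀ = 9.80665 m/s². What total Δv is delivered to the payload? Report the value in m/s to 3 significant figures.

Δv ≈ 12100 m/s

Ignition mass of stage 1 = 201,000+17,600 + 75,600+6,910 + 7,810+1,060 + 2,230 = 312,210 kg.
Stage 1: m₀ = 312,210 kg, m_f = 312,210 − 201,000 = 111,210 kg; Δv = 254×9.80665×ln(2.807) = 2490.9×1.0323 ≈ 2571 m/s.
Stage 2: m₀ = 93,610 kg, m_f = 93,610 − 75,600 = 18,010 kg; Δv = 340×9.80665×ln(5.198) = 3334.3×1.6482 ≈ 5496 m/s.
Stage 3: m₀ = 11,100 kg, m_f = 11,100 − 7,810 = 3,290 kg; Δv = 338×9.80665×ln(3.374) = 3314.6×1.2161 ≈ 4031 m/s.
Total Δv = 2571 + 5496 + 4031 = 12098 m/s.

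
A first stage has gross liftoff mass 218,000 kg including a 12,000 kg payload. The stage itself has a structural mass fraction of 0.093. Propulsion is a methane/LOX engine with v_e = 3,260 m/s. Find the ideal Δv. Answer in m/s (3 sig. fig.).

Δv ≈ 6340 m/s

Stage wet mass = m₀ − payload = 218,000 − 12,000 = 206,000 kg.
Stage dry mass = ε × stage wet mass = 0.093 × 206,000 = 19,158 kg.
Burnout mass m_f = stage dry + payload = 19,158 + 12,000 = 31,158 kg.
Using Δv = v_e ln(m₀/m_f): Δv = v_e · ln(218,000/31,158) = 3260.0 × ln(6.997) = 3260.0 × 1.9454 ≈ 6342 m/s.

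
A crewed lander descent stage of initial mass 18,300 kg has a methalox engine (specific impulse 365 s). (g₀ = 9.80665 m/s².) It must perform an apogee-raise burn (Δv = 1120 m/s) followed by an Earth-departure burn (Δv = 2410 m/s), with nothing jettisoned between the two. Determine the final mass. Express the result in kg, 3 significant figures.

final mass ≈ 6830 kg

v_e = Isp · g₀ = 365 × 9.80665 = 3579.4 m/s.
After the first burn: m = 18300 × exp(−1120/3579.4) = 18300 × 0.73132 = 13,383.2 kg.
After the second burn: m = 13,383.2 × exp(−2410/3579.4) = 13,383.2 × 0.51003 = 6,825.83 kg.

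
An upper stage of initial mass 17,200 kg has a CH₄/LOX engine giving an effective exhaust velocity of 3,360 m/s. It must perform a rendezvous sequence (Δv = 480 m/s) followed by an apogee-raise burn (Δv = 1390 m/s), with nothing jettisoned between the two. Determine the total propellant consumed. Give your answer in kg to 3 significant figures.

After the first burn: m = 17200 × exp(−480/3360.0) = 17200 × 0.86688 = 14,910.3 kg.
After the second burn: m = 14,910.3 × exp(−1390/3360.0) = 14,910.3 × 0.66121 = 9,858.84 kg.
Total propellant = m₀ − m_final = 17200 − 9,858.84 = 7,341.16 kg.

total propellant consumed ≈ 7340 kg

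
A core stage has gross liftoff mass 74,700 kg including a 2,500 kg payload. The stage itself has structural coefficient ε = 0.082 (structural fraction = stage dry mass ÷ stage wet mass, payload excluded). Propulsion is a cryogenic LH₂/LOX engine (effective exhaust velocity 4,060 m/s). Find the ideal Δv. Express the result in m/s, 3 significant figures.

Stage wet mass = m₀ − payload = 74,700 − 2,500 = 72,200 kg.
Stage dry mass = ε × stage wet mass = 0.082 × 72,200 = 5,920.4 kg.
Burnout mass m_f = stage dry + payload = 5,920.4 + 2,500 = 8,420.4 kg.
By the Tsiolkovsky rocket equation, Δv = v_e · ln(74,700/8,420.4) = 4060.0 × ln(8.871) = 4060.0 × 2.1828 ≈ 8862 m/s.

Δv ≈ 8860 m/s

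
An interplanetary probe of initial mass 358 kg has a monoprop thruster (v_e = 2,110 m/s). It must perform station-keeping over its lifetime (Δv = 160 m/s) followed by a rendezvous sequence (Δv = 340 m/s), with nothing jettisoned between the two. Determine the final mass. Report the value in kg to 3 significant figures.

After the first burn: m = 358 × exp(−160/2110.0) = 358 × 0.92697 = 331.855 kg.
After the second burn: m = 331.855 × exp(−340/2110.0) = 331.855 × 0.85118 = 282.468 kg.

final mass ≈ 282 kg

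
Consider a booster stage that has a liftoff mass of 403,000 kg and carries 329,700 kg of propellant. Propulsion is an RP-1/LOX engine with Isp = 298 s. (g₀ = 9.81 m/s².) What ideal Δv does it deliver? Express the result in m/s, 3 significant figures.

Δv ≈ 4980 m/s

v_e = Isp · g₀ = 298 × 9.81 = 2923.4 m/s.
m_f = m₀ − m_prop = 403,000 − 329,700 = 73,300 kg.
Δv = v_e · ln(m₀/m_f) = 2923.4 × ln(5.498) = 2923.4 × 1.7044 ≈ 4982.5 m/s.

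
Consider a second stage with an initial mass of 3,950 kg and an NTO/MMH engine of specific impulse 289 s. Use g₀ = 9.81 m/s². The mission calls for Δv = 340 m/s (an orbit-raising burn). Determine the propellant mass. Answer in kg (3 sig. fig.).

propellant mass ≈ 446 kg

v_e = Isp · g₀ = 289 × 9.81 = 2835.1 m/s.
m₀/m_f = exp(Δv / v_e) = exp(340 / 2835.1) = exp(0.1199) = 1.1274.
m_f = 3,950 / 1.1274 = 3,503.64 kg, so propellant = m₀ − m_f = 3,950 − 3,503.64 = 446.36 kg.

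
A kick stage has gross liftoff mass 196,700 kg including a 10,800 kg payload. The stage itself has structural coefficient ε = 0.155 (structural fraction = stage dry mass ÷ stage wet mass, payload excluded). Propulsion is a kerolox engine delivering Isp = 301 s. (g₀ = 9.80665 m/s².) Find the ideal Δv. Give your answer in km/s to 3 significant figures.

Stage wet mass = m₀ − payload = 196,700 − 10,800 = 185,900 kg.
Stage dry mass = ε × stage wet mass = 0.155 × 185,900 = 28,814.5 kg.
Burnout mass m_f = stage dry + payload = 28,814.5 + 10,800 = 39,614.5 kg.
v_e = Isp · g₀ = 301 × 9.80665 = 2951.8 m/s.
From the ideal rocket equation, Δv = v_e · ln(196,700/39,614.5) = 2951.8 × ln(4.965) = 2951.8 × 1.6025 ≈ 4730 m/s.

Δv ≈ 4.73 km/s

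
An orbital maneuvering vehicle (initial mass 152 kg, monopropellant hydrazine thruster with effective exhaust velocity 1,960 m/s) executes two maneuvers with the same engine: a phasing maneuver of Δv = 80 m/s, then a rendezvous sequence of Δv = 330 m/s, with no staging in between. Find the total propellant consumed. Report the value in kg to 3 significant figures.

total propellant consumed ≈ 28.7 kg

After the first burn: m = 152 × exp(−80/1960.0) = 152 × 0.96001 = 145.922 kg.
After the second burn: m = 145.922 × exp(−330/1960.0) = 145.922 × 0.84504 = 123.31 kg.
Total propellant = m₀ − m_final = 152 − 123.31 = 28.69 kg.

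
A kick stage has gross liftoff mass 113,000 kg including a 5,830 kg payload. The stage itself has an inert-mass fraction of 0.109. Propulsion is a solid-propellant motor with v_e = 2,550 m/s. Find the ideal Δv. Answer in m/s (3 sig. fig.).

Stage wet mass = m₀ − payload = 113,000 − 5,830 = 107,170 kg.
Stage dry mass = ε × stage wet mass = 0.109 × 107,170 = 11,681.5 kg.
Burnout mass m_f = stage dry + payload = 11,681.5 + 5,830 = 17,511.5 kg.
Δv = v_e · ln(113,000/17,511.5) = 2550.0 × ln(6.453) = 2550.0 × 1.8645 ≈ 4755 m/s.

Δv ≈ 4750 m/s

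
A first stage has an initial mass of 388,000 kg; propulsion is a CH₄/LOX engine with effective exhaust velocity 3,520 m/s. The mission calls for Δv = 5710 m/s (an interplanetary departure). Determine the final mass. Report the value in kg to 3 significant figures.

Using Δv = v_e ln(m₀/m_f): m₀/m_f = exp(Δv / v_e) = exp(5710 / 3520.0) = exp(1.6222) = 5.0640.
m_f = m₀ / 5.0640 = 388,000 / 5.0640 = 76,619.3 kg.

final mass ≈ 76600 kg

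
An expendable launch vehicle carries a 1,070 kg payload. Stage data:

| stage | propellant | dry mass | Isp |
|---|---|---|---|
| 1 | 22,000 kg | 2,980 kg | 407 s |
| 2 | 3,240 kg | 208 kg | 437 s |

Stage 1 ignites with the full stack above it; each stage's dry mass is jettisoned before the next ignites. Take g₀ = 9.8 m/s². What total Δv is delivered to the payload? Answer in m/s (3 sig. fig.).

Δv ≈ 10900 m/s

Ignition mass of stage 1 = 22,000+2,980 + 3,240+208 + 1,070 = 29,498 kg.
Stage 1: m₀ = 29,498 kg, m_f = 29,498 − 22,000 = 7,498 kg; Δv = 407×9.8×ln(3.934) = 3988.6×1.3697 ≈ 5463 m/s.
Stage 2: m₀ = 4,518 kg, m_f = 4,518 − 3,240 = 1,278 kg; Δv = 437×9.8×ln(3.535) = 4282.6×1.2628 ≈ 5408 m/s.
Total Δv = 5463 + 5408 = 10871 m/s.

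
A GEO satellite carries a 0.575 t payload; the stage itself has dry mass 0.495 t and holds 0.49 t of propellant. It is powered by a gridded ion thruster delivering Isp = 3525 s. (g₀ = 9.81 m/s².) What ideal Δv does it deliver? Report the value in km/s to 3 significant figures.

Δv ≈ 13.0 km/s

v_e = Isp · g₀ = 3525 × 9.81 = 34580.2 m/s.
m₀ = payload + dry + propellant = 0.575 + 0.495 + 0.49 = 1.56 t.
m_f = payload + dry = 0.575 + 0.495 = 1.07 t.
Δv = v_e · ln(m₀/m_f) = 34580.2 × ln(1.458) = 34580.2 × 0.3770 ≈ 13037.7 m/s.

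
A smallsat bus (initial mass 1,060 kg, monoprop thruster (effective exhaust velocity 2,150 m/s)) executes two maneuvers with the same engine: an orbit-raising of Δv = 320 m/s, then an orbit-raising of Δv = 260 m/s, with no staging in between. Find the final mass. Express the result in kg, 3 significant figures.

final mass ≈ 809 kg

After the first burn: m = 1060 × exp(−320/2150.0) = 1060 × 0.86171 = 913.413 kg.
After the second burn: m = 913.413 × exp(−260/2150.0) = 913.413 × 0.88610 = 809.375 kg.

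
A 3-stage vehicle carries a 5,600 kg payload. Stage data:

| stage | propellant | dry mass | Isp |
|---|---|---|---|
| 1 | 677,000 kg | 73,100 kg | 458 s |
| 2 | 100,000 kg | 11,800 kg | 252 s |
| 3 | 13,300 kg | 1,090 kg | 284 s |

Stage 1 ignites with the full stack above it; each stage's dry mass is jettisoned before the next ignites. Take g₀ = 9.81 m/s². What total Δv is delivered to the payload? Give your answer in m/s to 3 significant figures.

Ignition mass of stage 1 = 677,000+73,100 + 100,000+11,800 + 13,300+1,090 + 5,600 = 881,890 kg.
Stage 1: m₀ = 881,890 kg, m_f = 881,890 − 677,000 = 204,890 kg; Δv = 458×9.81×ln(4.304) = 4493.0×1.4596 ≈ 6558 m/s.
Stage 2: m₀ = 131,790 kg, m_f = 131,790 − 100,000 = 31,790 kg; Δv = 252×9.81×ln(4.146) = 2472.1×1.4221 ≈ 3515 m/s.
Stage 3: m₀ = 19,990 kg, m_f = 19,990 − 13,300 = 6,690 kg; Δv = 284×9.81×ln(2.988) = 2786.0×1.0946 ≈ 3050 m/s.
Total Δv = 6558 + 3515 + 3050 = 13123 m/s.

Δv ≈ 13100 m/s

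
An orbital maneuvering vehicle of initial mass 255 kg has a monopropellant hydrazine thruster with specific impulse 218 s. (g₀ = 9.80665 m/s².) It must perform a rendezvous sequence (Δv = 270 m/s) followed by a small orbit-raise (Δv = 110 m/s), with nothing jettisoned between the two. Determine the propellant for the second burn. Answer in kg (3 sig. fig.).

propellant for the second burn ≈ 11.3 kg

v_e = Isp · g₀ = 218 × 9.80665 = 2137.8 m/s.
After the first burn: m = 255 × exp(−270/2137.8) = 255 × 0.88135 = 224.744 kg.
After the second burn: m = 224.744 × exp(−110/2137.8) = 224.744 × 0.94985 = 213.473 kg.
Second-burn propellant = 224.744 − 213.473 = 11.271 kg.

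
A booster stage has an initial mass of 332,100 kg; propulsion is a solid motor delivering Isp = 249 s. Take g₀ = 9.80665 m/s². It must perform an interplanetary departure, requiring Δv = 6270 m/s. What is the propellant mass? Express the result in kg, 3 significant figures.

propellant mass ≈ 307000 kg

v_e = Isp · g₀ = 249 × 9.80665 = 2441.9 m/s.
Using Δv = v_e ln(m₀/m_f): m₀/m_f = exp(Δv / v_e) = exp(6270 / 2441.9) = exp(2.5677) = 13.0361.
m_f = 332,100 / 13.0361 = 25,475.4 kg, so propellant = m₀ − m_f = 332,100 − 25,475.4 = 306,624.6 kg.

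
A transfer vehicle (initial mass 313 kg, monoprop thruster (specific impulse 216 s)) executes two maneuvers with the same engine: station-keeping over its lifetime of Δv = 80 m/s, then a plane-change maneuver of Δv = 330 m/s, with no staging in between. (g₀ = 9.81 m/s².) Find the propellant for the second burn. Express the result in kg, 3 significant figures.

propellant for the second burn ≈ 43.5 kg

v_e = Isp · g₀ = 216 × 9.81 = 2119.0 m/s.
After the first burn: m = 313 × exp(−80/2119.0) = 313 × 0.96295 = 301.403 kg.
After the second burn: m = 301.403 × exp(−330/2119.0) = 301.403 × 0.85578 = 257.935 kg.
Second-burn propellant = 301.403 − 257.935 = 43.468 kg.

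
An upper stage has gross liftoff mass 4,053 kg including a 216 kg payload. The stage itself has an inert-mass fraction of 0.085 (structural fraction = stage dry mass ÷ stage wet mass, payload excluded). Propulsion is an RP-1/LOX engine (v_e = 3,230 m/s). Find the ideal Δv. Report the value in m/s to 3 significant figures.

Stage wet mass = m₀ − payload = 4,053 − 216 = 3,837 kg.
Stage dry mass = ε × stage wet mass = 0.085 × 3,837 = 326.145 kg.
Burnout mass m_f = stage dry + payload = 326.145 + 216 = 542.145 kg.
Rocket equation: Δv = v_e · ln(4,053/542.145) = 3230.0 × ln(7.476) = 3230.0 × 2.0117 ≈ 6498 m/s.

Δv ≈ 6500 m/s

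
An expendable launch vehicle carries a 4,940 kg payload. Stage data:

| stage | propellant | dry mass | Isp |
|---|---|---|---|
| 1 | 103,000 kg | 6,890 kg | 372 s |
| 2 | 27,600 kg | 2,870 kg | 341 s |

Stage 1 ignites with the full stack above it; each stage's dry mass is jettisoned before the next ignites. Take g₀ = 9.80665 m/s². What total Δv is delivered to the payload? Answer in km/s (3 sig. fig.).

Δv ≈ 9.56 km/s

Ignition mass of stage 1 = 103,000+6,890 + 27,600+2,870 + 4,940 = 145,300 kg.
Stage 1: m₀ = 145,300 kg, m_f = 145,300 − 103,000 = 42,300 kg; Δv = 372×9.80665×ln(3.435) = 3648.1×1.2340 ≈ 4502 m/s.
Stage 2: m₀ = 35,410 kg, m_f = 35,410 − 27,600 = 7,810 kg; Δv = 341×9.80665×ln(4.534) = 3344.1×1.5116 ≈ 5055 m/s.
Total Δv = 4502 + 5055 = 9557 m/s.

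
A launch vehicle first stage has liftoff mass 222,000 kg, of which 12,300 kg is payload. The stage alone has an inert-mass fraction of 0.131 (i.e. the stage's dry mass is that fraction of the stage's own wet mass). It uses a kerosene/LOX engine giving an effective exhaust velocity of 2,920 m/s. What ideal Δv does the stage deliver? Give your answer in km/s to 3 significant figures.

Stage wet mass = m₀ − payload = 222,000 − 12,300 = 209,700 kg.
Stage dry mass = ε × stage wet mass = 0.131 × 209,700 = 27,470.7 kg.
Burnout mass m_f = stage dry + payload = 27,470.7 + 12,300 = 39,770.7 kg.
Δv = v_e · ln(222,000/39,770.7) = 2920.0 × ln(5.582) = 2920.0 × 1.7195 ≈ 5021 m/s.

Δv ≈ 5.02 km/s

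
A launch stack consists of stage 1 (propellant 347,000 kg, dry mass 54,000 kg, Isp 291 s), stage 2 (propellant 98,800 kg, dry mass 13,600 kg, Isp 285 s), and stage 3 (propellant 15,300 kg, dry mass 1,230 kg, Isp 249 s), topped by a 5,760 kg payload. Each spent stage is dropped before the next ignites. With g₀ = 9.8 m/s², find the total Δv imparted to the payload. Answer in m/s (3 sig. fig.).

Δv ≈ 9500 m/s

Ignition mass of stage 1 = 347,000+54,000 + 98,800+13,600 + 15,300+1,230 + 5,760 = 535,690 kg.
Stage 1: m₀ = 535,690 kg, m_f = 535,690 − 347,000 = 188,690 kg; Δv = 291×9.8×ln(2.839) = 2851.8×1.0435 ≈ 2976 m/s.
Stage 2: m₀ = 134,690 kg, m_f = 134,690 − 98,800 = 35,890 kg; Δv = 285×9.8×ln(3.753) = 2793.0×1.3225 ≈ 3694 m/s.
Stage 3: m₀ = 22,290 kg, m_f = 22,290 − 15,300 = 6,990 kg; Δv = 249×9.8×ln(3.189) = 2440.2×1.1597 ≈ 2830 m/s.
Total Δv = 2976 + 3694 + 2830 = 9500 m/s.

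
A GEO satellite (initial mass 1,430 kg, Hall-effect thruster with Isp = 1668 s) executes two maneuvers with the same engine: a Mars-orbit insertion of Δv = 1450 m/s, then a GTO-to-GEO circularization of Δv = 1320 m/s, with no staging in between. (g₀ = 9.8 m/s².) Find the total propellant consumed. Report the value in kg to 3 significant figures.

total propellant consumed ≈ 223 kg

v_e = Isp · g₀ = 1668 × 9.8 = 16346.4 m/s.
After the first burn: m = 1430 × exp(−1450/16346.4) = 1430 × 0.91512 = 1,308.62 kg.
After the second burn: m = 1,308.62 × exp(−1320/16346.4) = 1,308.62 × 0.92242 = 1,207.1 kg.
Total propellant = m₀ − m_final = 1430 − 1,207.1 = 222.9 kg.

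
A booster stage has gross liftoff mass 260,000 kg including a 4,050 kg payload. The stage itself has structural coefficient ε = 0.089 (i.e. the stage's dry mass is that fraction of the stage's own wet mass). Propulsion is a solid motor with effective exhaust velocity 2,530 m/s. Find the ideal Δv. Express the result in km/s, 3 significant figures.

Δv ≈ 5.75 km/s

Stage wet mass = m₀ − payload = 260,000 − 4,050 = 255,950 kg.
Stage dry mass = ε × stage wet mass = 0.089 × 255,950 = 22,779.6 kg.
Burnout mass m_f = stage dry + payload = 22,779.6 + 4,050 = 26,829.6 kg.
Rocket equation: Δv = v_e · ln(260,000/26,829.6) = 2530.0 × ln(9.691) = 2530.0 × 2.2712 ≈ 5746 m/s.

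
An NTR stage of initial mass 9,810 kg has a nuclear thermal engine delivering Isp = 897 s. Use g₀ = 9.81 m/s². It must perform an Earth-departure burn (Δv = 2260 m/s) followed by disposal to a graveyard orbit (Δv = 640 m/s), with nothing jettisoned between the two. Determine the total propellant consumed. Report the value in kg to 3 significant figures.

v_e = Isp · g₀ = 897 × 9.81 = 8799.6 m/s.
After the first burn: m = 9810 × exp(−2260/8799.6) = 9810 × 0.77350 = 7,588.04 kg.
After the second burn: m = 7,588.04 × exp(−640/8799.6) = 7,588.04 × 0.92985 = 7,055.74 kg.
Total propellant = m₀ − m_final = 9810 − 7,055.74 = 2,754.26 kg.

total propellant consumed ≈ 2750 kg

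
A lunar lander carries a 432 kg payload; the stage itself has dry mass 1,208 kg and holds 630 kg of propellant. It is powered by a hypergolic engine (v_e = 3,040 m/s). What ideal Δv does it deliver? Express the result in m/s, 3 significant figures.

m₀ = payload + dry + propellant = 432 + 1,208 + 630 = 2,270 kg.
m_f = payload + dry = 432 + 1,208 = 1,640 kg.
By the Tsiolkovsky rocket equation, Δv = v_e · ln(m₀/m_f) = 3040.0 × ln(1.384) = 3040.0 × 0.3251 ≈ 988.3 m/s.

Δv ≈ 988 m/s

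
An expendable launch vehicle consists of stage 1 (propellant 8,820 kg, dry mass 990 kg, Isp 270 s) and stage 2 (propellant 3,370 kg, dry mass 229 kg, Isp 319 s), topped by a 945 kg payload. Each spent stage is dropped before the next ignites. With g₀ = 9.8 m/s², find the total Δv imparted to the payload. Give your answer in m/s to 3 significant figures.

Ignition mass of stage 1 = 8,820+990 + 3,370+229 + 945 = 14,354 kg.
Stage 1: m₀ = 14,354 kg, m_f = 14,354 − 8,820 = 5,534 kg; Δv = 270×9.8×ln(2.594) = 2646.0×0.9531 ≈ 2522 m/s.
Stage 2: m₀ = 4,544 kg, m_f = 4,544 − 3,370 = 1,174 kg; Δv = 319×9.8×ln(3.871) = 3126.2×1.3534 ≈ 4231 m/s.
Total Δv = 2522 + 4231 = 6753 m/s.

Δv ≈ 6750 m/s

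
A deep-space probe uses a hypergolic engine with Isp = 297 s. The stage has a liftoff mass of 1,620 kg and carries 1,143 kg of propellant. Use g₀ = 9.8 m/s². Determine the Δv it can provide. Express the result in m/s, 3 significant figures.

Δv ≈ 3560 m/s

v_e = Isp · g₀ = 297 × 9.8 = 2910.6 m/s.
m_f = m₀ − m_prop = 1,620 − 1,143 = 477 kg.
Δv = v_e · ln(m₀/m_f) = 2910.6 × ln(3.396) = 2910.6 × 1.2227 ≈ 3558.7 m/s.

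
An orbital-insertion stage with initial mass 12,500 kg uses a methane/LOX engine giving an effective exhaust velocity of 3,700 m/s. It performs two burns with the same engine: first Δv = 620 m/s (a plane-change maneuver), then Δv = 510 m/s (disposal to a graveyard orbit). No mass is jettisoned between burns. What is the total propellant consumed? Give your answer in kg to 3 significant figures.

total propellant consumed ≈ 3290 kg

After the first burn: m = 12500 × exp(−620/3700.0) = 12500 × 0.84572 = 10,571.5 kg.
After the second burn: m = 10,571.5 × exp(−510/3700.0) = 10,571.5 × 0.87124 = 9,210.31 kg.
Total propellant = m₀ − m_final = 12500 − 9,210.31 = 3,289.69 kg.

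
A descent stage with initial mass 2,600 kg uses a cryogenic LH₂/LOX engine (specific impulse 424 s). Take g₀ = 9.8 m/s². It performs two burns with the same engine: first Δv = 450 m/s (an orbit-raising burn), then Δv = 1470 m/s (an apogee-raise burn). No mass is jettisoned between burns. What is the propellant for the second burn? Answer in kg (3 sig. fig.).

v_e = Isp · g₀ = 424 × 9.8 = 4155.2 m/s.
After the first burn: m = 2600 × exp(−450/4155.2) = 2600 × 0.89736 = 2,333.14 kg.
After the second burn: m = 2,333.14 × exp(−1470/4155.2) = 2,333.14 × 0.70203 = 1,637.93 kg.
Second-burn propellant = 2,333.14 − 1,637.93 = 695.21 kg.

propellant for the second burn ≈ 695 kg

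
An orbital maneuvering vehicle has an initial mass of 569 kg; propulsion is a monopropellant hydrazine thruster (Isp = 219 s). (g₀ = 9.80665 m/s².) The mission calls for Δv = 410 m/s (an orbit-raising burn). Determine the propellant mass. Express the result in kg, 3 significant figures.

propellant mass ≈ 98.9 kg

v_e = Isp · g₀ = 219 × 9.80665 = 2147.7 m/s.
m₀/m_f = exp(Δv / v_e) = exp(410 / 2147.7) = exp(0.1909) = 1.2103.
m_f = 569 / 1.2103 = 470.131 kg, so propellant = m₀ − m_f = 569 − 470.131 = 98.869 kg.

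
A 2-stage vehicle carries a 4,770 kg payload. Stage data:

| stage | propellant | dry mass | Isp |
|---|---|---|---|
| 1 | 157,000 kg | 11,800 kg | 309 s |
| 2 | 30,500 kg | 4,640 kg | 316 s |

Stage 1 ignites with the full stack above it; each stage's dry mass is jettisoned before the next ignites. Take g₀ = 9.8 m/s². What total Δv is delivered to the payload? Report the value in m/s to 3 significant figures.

Ignition mass of stage 1 = 157,000+11,800 + 30,500+4,640 + 4,770 = 208,710 kg.
Stage 1: m₀ = 208,710 kg, m_f = 208,710 − 157,000 = 51,710 kg; Δv = 309×9.8×ln(4.036) = 3028.2×1.3953 ≈ 4225 m/s.
Stage 2: m₀ = 39,910 kg, m_f = 39,910 − 30,500 = 9,410 kg; Δv = 316×9.8×ln(4.241) = 3096.8×1.4449 ≈ 4474 m/s.
Total Δv = 4225 + 4474 = 8699 m/s.

Δv ≈ 8700 m/s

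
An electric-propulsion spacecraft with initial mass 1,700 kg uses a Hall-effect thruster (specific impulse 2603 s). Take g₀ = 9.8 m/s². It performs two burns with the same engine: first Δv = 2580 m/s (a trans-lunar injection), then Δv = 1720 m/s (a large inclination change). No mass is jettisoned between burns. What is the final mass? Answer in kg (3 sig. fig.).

v_e = Isp · g₀ = 2603 × 9.8 = 25509.4 m/s.
After the first burn: m = 1700 × exp(−2580/25509.4) = 1700 × 0.90381 = 1,536.48 kg.
After the second burn: m = 1,536.48 × exp(−1720/25509.4) = 1,536.48 × 0.93480 = 1,436.3 kg.

final mass ≈ 1440 kg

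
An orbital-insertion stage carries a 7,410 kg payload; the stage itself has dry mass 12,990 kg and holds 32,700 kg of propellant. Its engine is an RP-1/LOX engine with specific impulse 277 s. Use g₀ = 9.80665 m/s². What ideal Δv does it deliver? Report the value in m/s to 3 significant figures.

Δv ≈ 2600 m/s

v_e = Isp · g₀ = 277 × 9.80665 = 2716.4 m/s.
m₀ = payload + dry + propellant = 7,410 + 12,990 + 32,700 = 53,100 kg.
m_f = payload + dry = 7,410 + 12,990 = 20,400 kg.
From the ideal rocket equation, Δv = v_e · ln(m₀/m_f) = 2716.4 × ln(2.603) = 2716.4 × 0.9566 ≈ 2598.7 m/s.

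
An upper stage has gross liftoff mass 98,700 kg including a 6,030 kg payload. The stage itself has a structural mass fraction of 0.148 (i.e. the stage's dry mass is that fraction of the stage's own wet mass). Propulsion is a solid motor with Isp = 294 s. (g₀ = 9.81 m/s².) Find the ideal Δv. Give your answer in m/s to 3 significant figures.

Δv ≈ 4640 m/s

Stage wet mass = m₀ − payload = 98,700 − 6,030 = 92,670 kg.
Stage dry mass = ε × stage wet mass = 0.148 × 92,670 = 13,715.2 kg.
Burnout mass m_f = stage dry + payload = 13,715.2 + 6,030 = 19,745.2 kg.
v_e = Isp · g₀ = 294 × 9.81 = 2884.1 m/s.
Δv = v_e · ln(98,700/19,745.2) = 2884.1 × ln(4.999) = 2884.1 × 1.6092 ≈ 4641 m/s.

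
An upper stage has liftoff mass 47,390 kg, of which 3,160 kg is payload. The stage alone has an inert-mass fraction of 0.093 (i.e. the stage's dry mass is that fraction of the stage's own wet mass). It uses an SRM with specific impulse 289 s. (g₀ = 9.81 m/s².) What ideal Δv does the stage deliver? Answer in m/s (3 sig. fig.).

Stage wet mass = m₀ − payload = 47,390 − 3,160 = 44,230 kg.
Stage dry mass = ε × stage wet mass = 0.093 × 44,230 = 4,113.39 kg.
Burnout mass m_f = stage dry + payload = 4,113.39 + 3,160 = 7,273.39 kg.
v_e = Isp · g₀ = 289 × 9.81 = 2835.1 m/s.
By the Tsiolkovsky rocket equation, Δv = v_e · ln(47,390/7,273.39) = 2835.1 × ln(6.516) = 2835.1 × 1.8742 ≈ 5313 m/s.

Δv ≈ 5310 m/s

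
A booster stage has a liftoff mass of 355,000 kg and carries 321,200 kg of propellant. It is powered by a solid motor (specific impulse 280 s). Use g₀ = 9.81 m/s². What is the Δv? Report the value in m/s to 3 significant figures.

Δv ≈ 6460 m/s

v_e = Isp · g₀ = 280 × 9.81 = 2746.8 m/s.
m_f = m₀ − m_prop = 355,000 − 321,200 = 33,800 kg.
Rocket equation: Δv = v_e · ln(m₀/m_f) = 2746.8 × ln(10.5) = 2746.8 × 2.3517 ≈ 6459.5 m/s.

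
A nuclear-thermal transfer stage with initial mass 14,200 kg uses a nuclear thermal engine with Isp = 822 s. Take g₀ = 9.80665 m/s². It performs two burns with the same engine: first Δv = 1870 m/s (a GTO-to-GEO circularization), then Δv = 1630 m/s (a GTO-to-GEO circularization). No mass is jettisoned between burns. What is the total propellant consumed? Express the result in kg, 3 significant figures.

v_e = Isp · g₀ = 822 × 9.80665 = 8061.1 m/s.
After the first burn: m = 14200 × exp(−1870/8061.1) = 14200 × 0.79296 = 11,260 kg.
After the second burn: m = 11,260 × exp(−1630/8061.1) = 11,260 × 0.81693 = 9,198.63 kg.
Total propellant = m₀ − m_final = 14200 − 9,198.63 = 5,001.37 kg.

total propellant consumed ≈ 5000 kg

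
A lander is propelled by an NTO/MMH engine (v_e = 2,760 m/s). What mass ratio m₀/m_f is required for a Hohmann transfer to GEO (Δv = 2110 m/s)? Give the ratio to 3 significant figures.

By the Tsiolkovsky rocket equation, m₀/m_f = exp(Δv / v_e) = exp(2110 / 2760.0) = exp(0.7645) = 2.1479.

mass ratio ≈ 2.15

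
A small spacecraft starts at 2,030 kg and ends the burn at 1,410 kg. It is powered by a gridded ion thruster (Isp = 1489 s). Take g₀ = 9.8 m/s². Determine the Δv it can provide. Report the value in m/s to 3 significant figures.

v_e = Isp · g₀ = 1489 × 9.8 = 14592.2 m/s.
Δv = v_e · ln(m₀/m_f) = 14592.2 × ln(1.44) = 14592.2 × 0.3644 ≈ 5318.1 m/s.

Δv ≈ 5320 m/s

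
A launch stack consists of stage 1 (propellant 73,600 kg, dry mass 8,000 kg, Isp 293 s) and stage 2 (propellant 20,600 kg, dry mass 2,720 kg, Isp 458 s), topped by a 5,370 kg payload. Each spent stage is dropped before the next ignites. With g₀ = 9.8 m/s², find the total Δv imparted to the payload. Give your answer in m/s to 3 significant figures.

Δv ≈ 8840 m/s

Ignition mass of stage 1 = 73,600+8,000 + 20,600+2,720 + 5,370 = 110,290 kg.
Stage 1: m₀ = 110,290 kg, m_f = 110,290 − 73,600 = 36,690 kg; Δv = 293×9.8×ln(3.006) = 2871.4×1.1006 ≈ 3160 m/s.
Stage 2: m₀ = 28,690 kg, m_f = 28,690 − 20,600 = 8,090 kg; Δv = 458×9.8×ln(3.546) = 4488.4×1.2659 ≈ 5682 m/s.
Total Δv = 3160 + 5682 = 8842 m/s.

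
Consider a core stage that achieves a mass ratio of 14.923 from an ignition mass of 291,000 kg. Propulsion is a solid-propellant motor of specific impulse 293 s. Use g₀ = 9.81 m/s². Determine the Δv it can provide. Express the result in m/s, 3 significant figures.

v_e = Isp · g₀ = 293 × 9.81 = 2874.3 m/s.
Δv = v_e · ln(14.923) = 2874.3 × 2.7029 ≈ 7769.0 m/s.

Δv ≈ 7770 m/s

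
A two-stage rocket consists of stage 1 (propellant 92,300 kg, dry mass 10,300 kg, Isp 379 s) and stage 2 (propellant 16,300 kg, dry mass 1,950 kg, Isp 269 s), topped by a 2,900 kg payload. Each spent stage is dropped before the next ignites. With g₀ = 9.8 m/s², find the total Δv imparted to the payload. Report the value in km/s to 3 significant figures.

Ignition mass of stage 1 = 92,300+10,300 + 16,300+1,950 + 2,900 = 123,750 kg.
Stage 1: m₀ = 123,750 kg, m_f = 123,750 − 92,300 = 31,450 kg; Δv = 379×9.8×ln(3.935) = 3714.2×1.3699 ≈ 5088 m/s.
Stage 2: m₀ = 21,150 kg, m_f = 21,150 − 16,300 = 4,850 kg; Δv = 269×9.8×ln(4.361) = 2636.2×1.4727 ≈ 3882 m/s.
Total Δv = 5088 + 3882 = 8970 m/s.

Δv ≈ 8.97 km/s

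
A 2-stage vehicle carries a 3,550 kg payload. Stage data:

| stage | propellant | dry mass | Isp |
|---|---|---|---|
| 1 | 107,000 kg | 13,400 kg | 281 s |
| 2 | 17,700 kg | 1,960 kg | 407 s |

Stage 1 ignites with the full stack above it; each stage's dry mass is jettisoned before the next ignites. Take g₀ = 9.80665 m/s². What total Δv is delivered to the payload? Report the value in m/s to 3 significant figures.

Ignition mass of stage 1 = 107,000+13,400 + 17,700+1,960 + 3,550 = 143,610 kg.
Stage 1: m₀ = 143,610 kg, m_f = 143,610 − 107,000 = 36,610 kg; Δv = 281×9.80665×ln(3.923) = 2755.7×1.3668 ≈ 3766 m/s.
Stage 2: m₀ = 23,210 kg, m_f = 23,210 − 17,700 = 5,510 kg; Δv = 407×9.80665×ln(4.212) = 3991.3×1.4380 ≈ 5740 m/s.
Total Δv = 3766 + 5740 = 9506 m/s.

Δv ≈ 9510 m/s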